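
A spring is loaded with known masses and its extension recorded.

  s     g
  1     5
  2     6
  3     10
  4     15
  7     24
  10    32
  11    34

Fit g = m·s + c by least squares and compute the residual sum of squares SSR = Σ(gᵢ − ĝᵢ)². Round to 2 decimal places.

Entries of MᵀM: Σs·s = 300, Σs = 38, Σ1 = 7.
For Mᵀg: Σs·g = 969, Σg = 126.
Determinant 300·7 − 38² = 656.
m = (969·7 − 38·126)/656 = 1995/656; c = (300·126 − 38·969)/656 = 489/328.
Residuals: 307/656, -129/82, -403/656, 441/328, 801/656, 4/41, -619/656; SSR = 4769/656.

SSR = 7.27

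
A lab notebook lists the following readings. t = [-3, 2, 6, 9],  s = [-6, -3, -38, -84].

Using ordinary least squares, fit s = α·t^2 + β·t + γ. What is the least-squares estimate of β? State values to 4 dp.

β = -0.4990

Entries of AᵀA: Σt^2·t^2 = 7954, Σt^2·t = 926, Σt^2 = 130, Σt·t = 130, Σt = 14, Σ1 = 4.
And Σt^2·s = -8238, Σt·s = -972, Σs = -131.
AᵀA·[α, β, γ]ᵀ = Aᵀs becomes [[7954, 926, 130]; [926, 130, 14]; [130, 14, 4]]·[α, β, γ]ᵀ = [-8238, -972, -131]ᵀ.
Inverting the 3×3 Gram matrix, [α, β, γ]ᵀ = [-13427/13368, -6671/13368, 1827/1114]ᵀ.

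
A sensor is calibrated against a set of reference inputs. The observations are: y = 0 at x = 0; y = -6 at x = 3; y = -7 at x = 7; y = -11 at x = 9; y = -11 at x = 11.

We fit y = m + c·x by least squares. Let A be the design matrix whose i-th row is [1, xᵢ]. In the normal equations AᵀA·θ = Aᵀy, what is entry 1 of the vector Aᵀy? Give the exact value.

-35

Entry 1 ↔ basis 1, so (Aᵀy)_{1} = Σᵢ yᵢ = (1)·(0) + (1)·(-6) + (1)·(-7) + (1)·(-11) + (1)·(-11) = -35.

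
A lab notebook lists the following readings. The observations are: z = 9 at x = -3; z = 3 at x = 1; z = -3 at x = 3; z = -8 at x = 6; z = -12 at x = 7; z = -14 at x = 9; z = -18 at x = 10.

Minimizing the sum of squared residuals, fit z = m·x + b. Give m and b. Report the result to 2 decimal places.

Entries of AᵀA: Σx·x = 285, Σx = 33, Σ1 = 7.
Moment sums: Σx·z = -471, Σz = -43.
Normal equations: [[285, 33]; [33, 7]]·[m, b]ᵀ = [-471, -43]ᵀ.
Determinant 285·7 − 33² = 906.
m = ((-471)·7 − 33·(-43))/906 = -313/151; b = (285·(-43) − 33·(-471))/906 = 548/151.

m = -2.07, b = 3.63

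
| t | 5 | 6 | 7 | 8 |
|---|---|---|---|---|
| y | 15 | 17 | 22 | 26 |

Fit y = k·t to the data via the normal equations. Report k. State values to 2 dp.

With design matrix M, MᵀM = [[174]] and Mᵀy = [539]ᵀ.
k = 539/174 = 3.0977.

k = 3.10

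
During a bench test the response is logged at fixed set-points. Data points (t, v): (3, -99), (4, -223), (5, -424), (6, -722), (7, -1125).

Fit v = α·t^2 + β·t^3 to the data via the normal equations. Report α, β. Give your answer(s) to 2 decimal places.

α = -2.02, β = -2.99

XᵀX·[α, β]ᵀ = Xᵀv reads: 4659·α + 28975·β = -96176;  28975·α + 184755·β = -611772.
Determinant 4659·184755 − 28975² = 21222920.
α = ((-96176)·184755 − 28975·(-611772))/21222920 = -2145159/1061146; β = (4659·(-611772) − 28975·(-96176))/21222920 = -15886537/5305730.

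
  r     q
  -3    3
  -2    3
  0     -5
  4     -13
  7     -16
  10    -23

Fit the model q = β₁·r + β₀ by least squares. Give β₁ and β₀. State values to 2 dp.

From the data, Σr·r = 178, Σr = 16, Σ1 = 6.
Moment sums: Σr·q = -409, Σq = -51.
So XᵀX·[β₁, β₀]ᵀ = Xᵀq: [[178, 16]; [16, 6]]·[β₁, β₀]ᵀ = [-409, -51]ᵀ.
Eliminating β₀: 6·(row 1) − 16·(row 2) gives 812·β₁ = 6·(-409) − 16·(-51) = -1638, so β₁ = -117/58.
Then β₀ = ((-51) − 16·(-117/58))/6 = -181/58.

β₁ = -2.02, β₀ = -3.12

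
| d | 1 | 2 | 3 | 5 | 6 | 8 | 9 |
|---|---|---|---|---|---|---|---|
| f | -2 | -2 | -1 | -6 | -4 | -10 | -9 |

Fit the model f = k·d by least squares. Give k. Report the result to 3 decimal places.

Compute the Gram sums: Σd·d = 220.
Right-hand side: Σd·f = -224.
Normal equations: [[220]]·[k]ᵀ = [-224]ᵀ.
k = (-224)/220 = -1.01818.

k = -1.018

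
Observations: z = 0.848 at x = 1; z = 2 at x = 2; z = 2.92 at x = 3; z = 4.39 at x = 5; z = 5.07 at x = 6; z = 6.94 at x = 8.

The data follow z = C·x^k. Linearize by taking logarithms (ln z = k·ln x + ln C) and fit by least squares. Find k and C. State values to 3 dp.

Let Y = ln z. Fitting Y = k·ln x + ln C by least squares:
XᵀX = [[11.8122, 7.2724]; [7.2724, 6]], rhs = [10.9757, 6.6398]ᵀ  (here Σln x = 7.2724, Σ(ln x)² = 11.8122, Σln z = 6.6398, Σln x·ln z = 10.9757).
Slope k = (n·Σln x·ln z − Σln x·Σln z)/(n·Σ(ln x)² − (Σln x)²) = (6·10.9757 − 7.2724·6.6398)/17.9853 = 0.97674; ln C = (Σln z − k·Σln x)/n = -0.07724, so C = exp(-0.07724) = 0.92567.

k = 0.977, C = 0.926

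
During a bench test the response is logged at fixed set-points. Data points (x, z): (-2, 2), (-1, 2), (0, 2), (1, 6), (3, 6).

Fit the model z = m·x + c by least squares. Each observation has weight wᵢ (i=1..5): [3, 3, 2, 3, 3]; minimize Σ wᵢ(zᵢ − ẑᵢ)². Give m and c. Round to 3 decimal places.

m = 0.966, c = 3.507

Setting ∂/∂m … = 0 gives: 45·m + 3·c = 54;  3·m + 14·c = 52.
(Σwᵢ·x·x = 45, Σwᵢ·x = 3, Σwᵢ·1 = 14, Σwᵢ·x·z = 54, Σwᵢ·z = 52.)
det = 45·14 − 3² = 621.
m = (54·14 − 3·52)/621 = 200/207; c = (45·52 − 3·54)/621 = 242/69.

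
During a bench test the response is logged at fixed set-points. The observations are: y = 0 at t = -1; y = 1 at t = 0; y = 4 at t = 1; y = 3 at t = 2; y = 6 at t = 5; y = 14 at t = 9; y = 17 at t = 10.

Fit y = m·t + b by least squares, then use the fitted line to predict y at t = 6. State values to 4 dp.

The normal equations are: 212·m + 26·b = 336;  26·m + 7·b = 45.
(Σt·t = 212, Σt = 26, Σ1 = 7, Σt·y = 336, Σy = 45.)
det = 212·7 − 26² = 808.
m = (336·7 − 26·45)/808 = 591/404; b = (212·45 − 26·336)/808 = 201/202.
At t = 6: ŷ = (591/404)·(6) + (201/202)·(1) = 987/101.

ŷ = 9.7723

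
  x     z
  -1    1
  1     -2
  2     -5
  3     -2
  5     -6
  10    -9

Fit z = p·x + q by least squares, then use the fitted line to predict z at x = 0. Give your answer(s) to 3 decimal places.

ẑ = -1.000

Entries of MᵀM: Σx·x = 140, Σx = 20, Σ1 = 6.
Moment sums: Σx·z = -139, Σz = -23.
So MᵀM·[p, q]ᵀ = Mᵀz: [[140, 20]; [20, 6]]·[p, q]ᵀ = [-139, -23]ᵀ.
Determinant 140·6 − 20² = 440.
p = ((-139)·6 − 20·(-23))/440 = -17/20; q = (140·(-23) − 20·(-139))/440 = -1.
At x = 0: ẑ = (-17/20)·(0) + (-1)·(1) = -1.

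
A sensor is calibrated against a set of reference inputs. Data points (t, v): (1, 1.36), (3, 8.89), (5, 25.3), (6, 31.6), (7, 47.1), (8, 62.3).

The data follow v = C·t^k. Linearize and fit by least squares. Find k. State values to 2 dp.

With ln vᵢ as the transformed response and ln tᵢ as the regressor:
AᵀA = [[15.1183, 8.5252]; [8.5252, 6]], rhs = [29.8757, 17.1606]ᵀ  (here Σln t = 8.5252, Σ(ln t)² = 15.1183, Σln v = 17.1606, Σln t·ln v = 29.8757).
Δ = 15.1183·6 − (8.5252)² = 18.0313; k = (29.8757·6 − 8.5252·17.1606)/18.0313 = 1.82779, ln C = (15.1183·17.1606 − 8.5252·29.8757)/18.0313 = 0.26307.

k = 1.83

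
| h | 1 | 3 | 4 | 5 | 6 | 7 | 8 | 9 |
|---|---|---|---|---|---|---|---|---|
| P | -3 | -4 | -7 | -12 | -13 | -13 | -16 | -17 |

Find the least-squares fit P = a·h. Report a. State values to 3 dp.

a = -1.968

The normal system MᵀM·[a]ᵀ = MᵀP is [[281]]·[a]ᵀ = [-553]ᵀ.
Hence a = -553 / 281 ≈ -1.96797.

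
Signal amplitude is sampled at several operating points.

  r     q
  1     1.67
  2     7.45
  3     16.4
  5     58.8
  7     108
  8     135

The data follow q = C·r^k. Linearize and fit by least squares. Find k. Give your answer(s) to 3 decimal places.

k = 2.140

Let Y = ln q. Fitting Y = k·ln r + ln C by least squares:
XᵀX = [[12.3883, 7.4265]; [7.4265, 6]], rhs = [30.3334, 18.9799]ᵀ  (here Σln r = 7.4265, Σ(ln r)² = 12.3883, Σln q = 18.9799, Σln r·ln q = 30.3334).
Δ = 12.3883·6 − (7.4265)² = 19.1764; k = (30.3334·6 − 7.4265·18.9799)/19.1764 = 2.14043, ln C = (12.3883·18.9799 − 7.4265·30.3334)/19.1764 = 0.51398.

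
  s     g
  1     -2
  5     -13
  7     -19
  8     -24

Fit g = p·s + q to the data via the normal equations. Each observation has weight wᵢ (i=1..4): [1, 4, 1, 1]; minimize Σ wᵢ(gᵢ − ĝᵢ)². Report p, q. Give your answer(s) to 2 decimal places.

p = -3.05, q = 1.85

Setting ∂/∂p … = 0 gives: 214·p + 36·q = -587;  36·p + 7·q = -97.
(Σwᵢ·s·s = 214, Σwᵢ·s = 36, Σwᵢ·1 = 7, Σwᵢ·s·g = -587, Σwᵢ·g = -97.)
Determinant 214·7 − 36² = 202.
p = ((-587)·7 − 36·(-97))/202 = -617/202; q = (214·(-97) − 36·(-587))/202 = 187/101.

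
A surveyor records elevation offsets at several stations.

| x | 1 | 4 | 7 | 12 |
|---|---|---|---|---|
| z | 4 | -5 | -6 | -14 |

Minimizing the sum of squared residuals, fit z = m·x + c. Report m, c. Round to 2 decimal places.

Sums needed: Σx·x = 210, Σx = 24, Σ1 = 4.
Right-hand side: Σx·z = -226, Σz = -21.
Δ = 210·4 − 24² = 264.
m = ((-226)·4 − 24·(-21))/264 = -50/33; c = (210·(-21) − 24·(-226))/264 = 169/44.

m = -1.52, c = 3.84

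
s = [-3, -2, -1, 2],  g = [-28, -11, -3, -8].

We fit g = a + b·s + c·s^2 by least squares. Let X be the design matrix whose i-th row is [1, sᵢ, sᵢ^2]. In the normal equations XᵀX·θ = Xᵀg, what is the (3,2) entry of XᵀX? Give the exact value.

Row 3 ↔ basis s^2, column 2 ↔ basis s, so (XᵀX)_{3,2} = Σᵢ (s^2)·(s) = (9)·(-3) + (4)·(-2) + (1)·(-1) + (4)·(2) = -28.

-28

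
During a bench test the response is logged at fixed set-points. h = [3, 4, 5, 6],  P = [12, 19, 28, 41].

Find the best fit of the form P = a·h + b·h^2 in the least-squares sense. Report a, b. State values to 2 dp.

a = 0.86, b = 0.98

The normal equations are: 86·a + 432·b = 498;  432·a + 2258·b = 2588.
(Σh·h = 86, Σh·h^2 = 432, Σh^2·h^2 = 2258, Σh·P = 498, Σh^2·P = 2588.)
Determinant 86·2258 − 432² = 7564.
a = (498·2258 − 432·2588)/7564 = 1617/1891; b = (86·2588 − 432·498)/7564 = 1858/1891.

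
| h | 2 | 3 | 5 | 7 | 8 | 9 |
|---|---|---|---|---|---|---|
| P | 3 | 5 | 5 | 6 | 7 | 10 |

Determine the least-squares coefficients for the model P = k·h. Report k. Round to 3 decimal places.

k = 1.009

Setting ∂/∂k … = 0 gives: 232·k = 234.
(Σh·h = 232, Σh·P = 234.)
k = 234/232 = 1.00862.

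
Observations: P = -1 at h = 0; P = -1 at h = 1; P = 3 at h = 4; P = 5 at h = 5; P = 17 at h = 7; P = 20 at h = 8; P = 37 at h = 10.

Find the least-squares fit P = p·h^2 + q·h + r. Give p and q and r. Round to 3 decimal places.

p = 0.483, q = -1.085, r = -0.736

Normal-equation sums: Σh^2·h^2 = 17379, Σh^2·h = 2045, Σh^2 = 255, Σh·h = 255, Σh = 35, Σ1 = 7.
Moment sums: Σh^2·P = 5985, Σh·P = 685, ΣP = 80.
Solving the 3×3 system (Gaussian elimination) gives p = 18345/37994, q = -3747/3454, r = -13990/18997.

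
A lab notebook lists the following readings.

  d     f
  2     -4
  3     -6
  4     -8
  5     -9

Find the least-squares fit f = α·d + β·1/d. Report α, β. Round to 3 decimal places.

The normal system AᵀA·[α, β]ᵀ = Aᵀf is [[54, 4]; [4, 1669/3600]]·[α, β]ᵀ = [-103, -39/5]ᵀ.
Eliminating β: (1669/3600)·(row 1) − 4·(row 2) gives (1807/200)·α = (1669/3600)·(-103) − 4·(-39/5) = -59587/3600, so α = -59587/32526.
Then β = ((-39/5) − 4·(-59587/32526))/(1669/3600) = -1840/1807.

α = -1.832, β = -1.018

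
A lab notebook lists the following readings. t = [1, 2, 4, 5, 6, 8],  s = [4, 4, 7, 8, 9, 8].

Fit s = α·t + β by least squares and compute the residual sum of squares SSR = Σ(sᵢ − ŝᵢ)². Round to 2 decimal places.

SSR = 5.08

Compute the Gram sums: Σt·t = 146, Σt = 26, Σ1 = 6.
And Σt·s = 198, Σs = 40.
Normal equations: [[146, 26]; [26, 6]]·[α, β]ᵀ = [198, 40]ᵀ.
det = 146·6 − 26² = 200.
α = (198·6 − 26·40)/200 = 37/50; β = (146·40 − 26·198)/200 = 173/50.
Residuals: -1/5, -47/50, 29/50, 21/25, 11/10, -69/50; SSR = 127/25.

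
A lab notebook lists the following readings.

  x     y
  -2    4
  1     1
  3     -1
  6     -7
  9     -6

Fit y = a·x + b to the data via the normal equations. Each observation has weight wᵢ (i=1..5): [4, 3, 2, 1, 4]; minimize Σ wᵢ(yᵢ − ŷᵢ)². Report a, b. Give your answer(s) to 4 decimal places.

MᵀWM·[a, b]ᵀ = MᵀWy reads: 397·a + 43·b = -293;  43·a + 14·b = -14.
Δ = 397·14 − 43² = 3709.
a = ((-293)·14 − 43·(-14))/3709 = -3500/3709; b = (397·(-14) − 43·(-293))/3709 = 7041/3709.

a = -0.9437, b = 1.8984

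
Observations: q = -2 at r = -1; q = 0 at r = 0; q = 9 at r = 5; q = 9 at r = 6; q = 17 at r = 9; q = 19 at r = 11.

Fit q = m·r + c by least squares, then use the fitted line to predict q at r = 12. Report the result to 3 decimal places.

q̂ = 21.132

The normal system MᵀM·[m, c]ᵀ = Mᵀq is [[264, 30]; [30, 6]]·[m, c]ᵀ = [463, 52]ᵀ.
det = 264·6 − 30² = 684.
m = (463·6 − 30·52)/684 = 203/114; c = (264·52 − 30·463)/684 = -9/38.
At r = 12: q̂ = (203/114)·(12) + (-9/38)·(1) = 803/38.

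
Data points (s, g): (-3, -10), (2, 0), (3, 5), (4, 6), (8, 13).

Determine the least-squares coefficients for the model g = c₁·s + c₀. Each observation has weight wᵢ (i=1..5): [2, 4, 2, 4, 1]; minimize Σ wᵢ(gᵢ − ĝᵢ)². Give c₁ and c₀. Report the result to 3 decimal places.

c₁ = 2.208, c₀ = -3.359

The normal equations are: 180·c₁ + 32·c₀ = 290;  32·c₁ + 13·c₀ = 27.
(Σwᵢ·s·s = 180, Σwᵢ·s = 32, Σwᵢ·1 = 13, Σwᵢ·s·g = 290, Σwᵢ·g = 27.)
Determinant 180·13 − 32² = 1316.
c₁ = (290·13 − 32·27)/1316 = 1453/658; c₀ = (180·27 − 32·290)/1316 = -1105/329.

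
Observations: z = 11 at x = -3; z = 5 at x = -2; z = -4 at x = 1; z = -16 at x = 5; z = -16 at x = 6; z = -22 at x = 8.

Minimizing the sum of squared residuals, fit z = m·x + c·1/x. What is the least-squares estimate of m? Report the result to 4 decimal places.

Entries of MᵀM: Σx·x = 139, Σx·1/x = 6, Σ1/x·1/x = 20801/14400.
Right-hand side: Σx·z = -399, Σ1/x·z = -1127/60.
Normal equations: [[139, 6]; [6, 20801/14400]]·[m, c]ᵀ = [-399, -1127/60]ᵀ.
Eliminating c: (20801/14400)·(row 1) − 6·(row 2) gives (2372939/14400)·m = (20801/14400)·(-399) − 6·(-1127/60) = -2225573/4800, so m = -6676719/2372939.
Then c = ((-1127/60) − 6·(-6676719/2372939))/(20801/14400) = -3123120/2372939.

m = -2.8137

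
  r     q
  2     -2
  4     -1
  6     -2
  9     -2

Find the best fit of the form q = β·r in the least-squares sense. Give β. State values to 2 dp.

β = -0.28

The normal system AᵀA·[β]ᵀ = Aᵀq is [[137]]·[β]ᵀ = [-38]ᵀ.
Hence β = -38 / 137 ≈ -0.277372.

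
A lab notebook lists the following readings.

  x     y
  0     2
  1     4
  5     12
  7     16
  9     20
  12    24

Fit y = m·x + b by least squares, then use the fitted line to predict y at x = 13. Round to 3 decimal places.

ŷ = 26.801

MᵀM·[m, b]ᵀ = Mᵀy reads: 300·m + 34·b = 644;  34·m + 6·b = 78.
det = 300·6 − 34² = 644.
m = (644·6 − 34·78)/644 = 303/161; b = (300·78 − 34·644)/644 = 376/161.
At x = 13: ŷ = (303/161)·(13) + (376/161)·(1) = 4315/161.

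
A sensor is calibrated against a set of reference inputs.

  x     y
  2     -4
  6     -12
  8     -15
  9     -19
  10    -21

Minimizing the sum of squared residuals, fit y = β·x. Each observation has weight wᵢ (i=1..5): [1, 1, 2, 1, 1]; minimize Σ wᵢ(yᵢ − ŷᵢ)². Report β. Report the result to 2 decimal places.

β = -2.01

The normal system MᵀWM·[β]ᵀ = MᵀWy is [[349]]·[β]ᵀ = [-701]ᵀ.
β = (-701)/349 = -2.0086.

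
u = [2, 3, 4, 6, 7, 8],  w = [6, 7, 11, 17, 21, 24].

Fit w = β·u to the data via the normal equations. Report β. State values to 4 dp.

Forming AᵀA = [[178]] and Aᵀw = [518]ᵀ gives AᵀA·[β]ᵀ = Aᵀw.
β = 518/178 = 2.91011.

β = 2.9101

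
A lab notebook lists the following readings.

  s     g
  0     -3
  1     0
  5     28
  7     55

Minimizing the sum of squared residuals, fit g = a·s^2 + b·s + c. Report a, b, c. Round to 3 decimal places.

a = 1.012, b = 1.132, c = -2.652

With design matrix A, AᵀA = [[3027, 469, 75]; [469, 75, 13]; [75, 13, 4]] and Aᵀg = [3395, 525, 80]ᵀ.
Inverting the 3×3 Gram matrix, [a, b, c]ᵀ = [1185/1171, 1325/1171, -3105/1171]ᵀ.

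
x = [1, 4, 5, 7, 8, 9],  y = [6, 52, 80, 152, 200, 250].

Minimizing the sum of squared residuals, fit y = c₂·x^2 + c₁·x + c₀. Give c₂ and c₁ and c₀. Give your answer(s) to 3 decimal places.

Setting ∂/∂c₂ … = 0 gives: 13940·c₂ + 1774·c₁ + 236·c₀ = 43336;  1774·c₂ + 236·c₁ + 34·c₀ = 5528;  236·c₂ + 34·c₁ + 6·c₀ = 740.
(Σx^2·x^2 = 13940, Σx^2·x = 1774, Σx^2 = 236, Σx·x = 236, Σx = 34, Σ1 = 6, Σx^2·y = 43336, Σx·y = 5528, Σy = 740.)
Inverting the 3×3 Gram matrix, [c₂, c₁, c₀]ᵀ = [1690/557, 628/2785, 7558/2785]ᵀ.

c₂ = 3.034, c₁ = 0.225, c₀ = 2.714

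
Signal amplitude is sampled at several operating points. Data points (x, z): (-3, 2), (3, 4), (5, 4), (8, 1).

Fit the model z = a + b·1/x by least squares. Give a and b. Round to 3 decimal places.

Forming AᵀA = [[4, 13/40]; [13/40, 4001/14400]] and Aᵀz = [11, 191/120]ᵀ gives AᵀA·[a, b]ᵀ = Aᵀz.
det = 4·(4001/14400) − (13/40)² = 14483/14400.
a = (11·(4001/14400) − (13/40)·(191/120))/(14483/14400) = 36562/14483; b = (4·(191/120) − (13/40)·11)/(14483/14400) = 40200/14483.

a = 2.524, b = 2.776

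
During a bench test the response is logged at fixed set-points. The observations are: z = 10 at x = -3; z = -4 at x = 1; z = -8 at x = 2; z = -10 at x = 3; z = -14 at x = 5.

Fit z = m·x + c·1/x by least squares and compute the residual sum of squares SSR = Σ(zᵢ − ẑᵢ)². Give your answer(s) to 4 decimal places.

SSR = 3.8288

With design matrix A, AᵀA = [[48, 5]; [5, 1361/900]] and Aᵀz = [-150, -262/15]ᵀ.
Determinant 48·(1361/900) − 5² = 3569/75.
m = ((-150)·(1361/900) − 5·(-262/15))/(3569/75) = -20925/7138; c = (48·(-262/15) − 5·(-150))/(3569/75) = -6630/3569.
Residuals: 4185/7138, 131/166, -4312/3569, -4185/7138, 7345/7138; SSR = 13665/3569.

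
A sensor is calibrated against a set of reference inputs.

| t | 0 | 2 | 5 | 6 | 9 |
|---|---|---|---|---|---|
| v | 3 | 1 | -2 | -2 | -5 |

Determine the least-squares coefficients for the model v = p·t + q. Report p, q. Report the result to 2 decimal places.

p = -0.87, q = 2.85

The normal equations are: 146·p + 22·q = -65;  22·p + 5·q = -5.
(Σt·t = 146, Σt = 22, Σ1 = 5, Σt·v = -65, Σv = -5.)
Δ = 146·5 − 22² = 246.
p = ((-65)·5 − 22·(-5))/246 = -215/246; q = (146·(-5) − 22·(-65))/246 = 350/123.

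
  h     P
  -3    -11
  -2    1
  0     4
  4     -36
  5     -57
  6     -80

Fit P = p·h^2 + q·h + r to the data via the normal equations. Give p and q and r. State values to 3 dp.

Setting ∂/∂p … = 0 gives: 2274·p + 370·q + 90·r = -4976;  370·p + 90·q + 10·r = -878;  90·p + 10·q + 6·r = -179.
(Σh^2·h^2 = 2274, Σh^2·h = 370, Σh^2 = 90, Σh·h = 90, Σh = 10, Σ1 = 6, Σh^2·P = -4976, Σh·P = -878, ΣP = -179.)
Row-reducing yields p = -23/11, q = -359/220, r = 17/4.

p = -2.091, q = -1.632, r = 4.250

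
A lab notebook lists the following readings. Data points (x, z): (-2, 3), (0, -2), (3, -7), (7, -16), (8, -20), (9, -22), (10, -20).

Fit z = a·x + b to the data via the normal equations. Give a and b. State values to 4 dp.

a = -2.0985, b = -1.5076

Sums needed: Σx·x = 307, Σx = 35, Σ1 = 7.
Right-hand side: Σx·z = -697, Σz = -84.
Δ = 307·7 − 35² = 924.
a = ((-697)·7 − 35·(-84))/924 = -277/132; b = (307·(-84) − 35·(-697))/924 = -199/132.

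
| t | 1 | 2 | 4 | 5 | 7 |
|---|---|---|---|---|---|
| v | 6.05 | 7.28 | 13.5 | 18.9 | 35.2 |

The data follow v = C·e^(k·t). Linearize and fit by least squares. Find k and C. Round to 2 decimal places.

Let Y = ln v. Fitting Y = k·t + ln C by least squares:
AᵀA = [[95.0000, 19.0000]; [19.0000, 5]], rhs = [55.8042, 12.8881]ᵀ  (here Σt = 19.0000, Σ(t)² = 95.0000, Σln v = 12.8881, Σt·ln v = 55.8042).
Solving (det = 114.0000): k = 0.29954, ln C = 1.43937, so C = exp(1.43937) = 4.21804.

k = 0.30, C = 4.22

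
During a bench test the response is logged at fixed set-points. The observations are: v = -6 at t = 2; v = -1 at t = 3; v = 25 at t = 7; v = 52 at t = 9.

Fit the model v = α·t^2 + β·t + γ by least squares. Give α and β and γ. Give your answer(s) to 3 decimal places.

α = 0.948, β = -2.362, γ = -4.004

The normal system MᵀM·[α, β, γ]ᵀ = Mᵀv is [[9059, 1107, 143]; [1107, 143, 21]; [143, 21, 4]]·[α, β, γ]ᵀ = [5404, 628, 70]ᵀ.
Solving the 3×3 system (Gaussian elimination) gives α = 2221/2342, β = -5531/2342, γ = -4689/1171.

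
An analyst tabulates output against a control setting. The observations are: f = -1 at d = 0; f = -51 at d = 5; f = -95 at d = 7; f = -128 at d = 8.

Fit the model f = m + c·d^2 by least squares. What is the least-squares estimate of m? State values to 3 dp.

m = -1.029

MᵀM·[m, c]ᵀ = Mᵀf reads: 4·m + 138·c = -275;  138·m + 7122·c = -14122.
(Σ1 = 4, Σd^2 = 138, Σd^2·d^2 = 7122, Σf = -275, Σd^2·f = -14122.)
Δ = 4·7122 − 138² = 9444.
m = ((-275)·7122 − 138·(-14122))/9444 = -1619/1574; c = (4·(-14122) − 138·(-275))/9444 = -9269/4722.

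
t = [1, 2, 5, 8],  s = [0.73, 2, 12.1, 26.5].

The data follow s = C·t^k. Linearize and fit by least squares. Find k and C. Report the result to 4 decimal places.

k = 1.7622, C = 0.6748

With ln sᵢ as the transformed response and ln tᵢ as the regressor:
Σln t = 4.3820, Σ(ln t)² = 7.3948, Σln s = 6.1488, Σln t·ln s = 11.3077.
Equations: 7.3948·k + 4.3820·ln C = 11.3077;  4.3820·k + 4·ln C = 6.1488.
Solving (det = 10.3771): k = 1.76222, ln C = -0.39333, so C = exp(-0.39333) = 0.67480.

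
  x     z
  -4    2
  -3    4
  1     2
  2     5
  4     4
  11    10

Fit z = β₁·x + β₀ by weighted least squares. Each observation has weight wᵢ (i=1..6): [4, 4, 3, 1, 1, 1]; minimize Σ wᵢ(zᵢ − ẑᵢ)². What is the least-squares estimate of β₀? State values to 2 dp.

β₀ = 3.71

Compute the Gram sums: Σwᵢ·x·x = 244, Σwᵢ·x = -8, Σwᵢ·1 = 14.
For AᵀWz: Σwᵢ·x·z = 62, Σwᵢ·z = 49.
So AᵀWA·[β₁, β₀]ᵀ = AᵀWz: [[244, -8]; [-8, 14]]·[β₁, β₀]ᵀ = [62, 49]ᵀ.
Determinant 244·14 − (-8)² = 3352.
β₁ = (62·14 − (-8)·49)/3352 = 315/838; β₀ = (244·49 − (-8)·62)/3352 = 3113/838.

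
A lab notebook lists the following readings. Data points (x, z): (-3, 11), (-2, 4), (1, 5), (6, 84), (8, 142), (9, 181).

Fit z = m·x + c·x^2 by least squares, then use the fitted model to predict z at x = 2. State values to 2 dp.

ẑ = 12.18

With design matrix M, MᵀM = [[195, 1423]; [1423, 12051]] and Mᵀz = [3233, 26893]ᵀ.
Determinant 195·12051 − 1423² = 325016.
m = (3233·12051 − 1423·26893)/325016 = 86518/40627; c = (195·26893 − 1423·3233)/325016 = 80447/40627.
At x = 2: ẑ = (86518/40627)·(2) + (80447/40627)·(4) = 494824/40627.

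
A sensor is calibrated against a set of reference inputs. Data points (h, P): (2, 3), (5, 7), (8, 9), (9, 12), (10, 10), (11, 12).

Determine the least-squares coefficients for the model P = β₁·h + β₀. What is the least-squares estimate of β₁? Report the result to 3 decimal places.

Entries of AᵀA: Σh·h = 395, Σh = 45, Σ1 = 6.
And Σh·P = 453, ΣP = 53.
So AᵀA·[β₁, β₀]ᵀ = AᵀP: [[395, 45]; [45, 6]]·[β₁, β₀]ᵀ = [453, 53]ᵀ.
det = 395·6 − 45² = 345.
β₁ = (453·6 − 45·53)/345 = 111/115; β₀ = (395·53 − 45·453)/345 = 110/69.

β₁ = 0.965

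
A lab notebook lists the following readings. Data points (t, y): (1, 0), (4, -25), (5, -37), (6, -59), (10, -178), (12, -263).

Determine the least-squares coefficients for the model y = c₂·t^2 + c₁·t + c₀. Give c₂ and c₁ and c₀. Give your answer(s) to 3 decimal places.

c₂ = -2.034, c₁ = 2.599, c₀ = -0.946

Entries of MᵀM: Σt^2·t^2 = 32914, Σt^2·t = 3134, Σt^2 = 322, Σt·t = 322, Σt = 38, Σ1 = 6.
Moment sums: Σt^2·y = -59121, Σt·y = -5575, Σy = -562.
MᵀM·[c₂, c₁, c₀]ᵀ = Mᵀy becomes [[32914, 3134, 322]; [3134, 322, 38]; [322, 38, 6]]·[c₂, c₁, c₀]ᵀ = [-59121, -5575, -562]ᵀ.
Solving the 3×3 system (Gaussian elimination) gives c₂ = -55859/27456, c₁ = 71371/27456, c₀ = -4327/4576.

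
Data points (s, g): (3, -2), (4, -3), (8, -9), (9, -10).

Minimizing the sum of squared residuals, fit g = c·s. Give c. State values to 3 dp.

The normal system MᵀM·[c]ᵀ = Mᵀg is [[170]]·[c]ᵀ = [-180]ᵀ.
c = (-180)/170 = -1.05882.

c = -1.059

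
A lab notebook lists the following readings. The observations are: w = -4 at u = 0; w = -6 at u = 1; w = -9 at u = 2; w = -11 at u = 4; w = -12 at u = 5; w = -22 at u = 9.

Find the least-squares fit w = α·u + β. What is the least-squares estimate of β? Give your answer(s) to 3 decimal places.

β = -3.994

Sums needed: Σu·u = 127, Σu = 21, Σ1 = 6.
Right-hand side: Σu·w = -326, Σw = -64.
Determinant 127·6 − 21² = 321.
α = ((-326)·6 − 21·(-64))/321 = -204/107; β = (127·(-64) − 21·(-326))/321 = -1282/321.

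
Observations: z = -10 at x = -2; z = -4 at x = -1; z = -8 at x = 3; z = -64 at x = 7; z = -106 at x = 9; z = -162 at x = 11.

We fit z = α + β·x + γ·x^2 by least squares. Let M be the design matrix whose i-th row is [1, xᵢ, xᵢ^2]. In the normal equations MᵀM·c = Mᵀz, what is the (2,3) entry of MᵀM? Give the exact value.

Row 2 ↔ basis x, column 3 ↔ basis x^2, so (MᵀM)_{2,3} = Σᵢ (x)·(x^2) = (-2)·(4) + (-1)·(1) + (3)·(9) + (7)·(49) + (9)·(81) + (11)·(121) = 2421.

2421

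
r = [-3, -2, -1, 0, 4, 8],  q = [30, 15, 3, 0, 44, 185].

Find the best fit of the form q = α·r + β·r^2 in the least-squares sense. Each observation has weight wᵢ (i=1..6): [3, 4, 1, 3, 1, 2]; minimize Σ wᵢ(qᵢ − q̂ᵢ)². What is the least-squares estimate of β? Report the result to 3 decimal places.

Sums needed: Σwᵢ·r·r = 188, Σwᵢ·r·r^2 = 974, Σwᵢ·r^2·r^2 = 8756.
And Σwᵢ·r·q = 2743, Σwᵢ·r^2·q = 25437.
So MᵀWM·[α, β]ᵀ = MᵀWq: [[188, 974]; [974, 8756]]·[α, β]ᵀ = [2743, 25437]ᵀ.
Eliminating β: 8756·(row 1) − 974·(row 2) gives 697452·α = 8756·2743 − 974·25437 = -757930, so α = -378965/348726.
Then β = (25437 − 974·(-378965/348726))/8756 = 1055237/348726.

β = 3.026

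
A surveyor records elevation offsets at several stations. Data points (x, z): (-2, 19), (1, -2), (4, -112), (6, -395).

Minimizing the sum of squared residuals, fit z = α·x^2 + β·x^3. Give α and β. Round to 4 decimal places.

Sums needed: Σx^2·x^2 = 1569, Σx^2·x^3 = 8769, Σx^3·x^3 = 50817.
Right-hand side: Σx^2·z = -15938, Σx^3·z = -92642.
MᵀM·[α, β]ᵀ = Mᵀz becomes [[1569, 8769]; [8769, 50817]]·[α, β]ᵀ = [-15938, -92642]ᵀ.
Determinant 1569·50817 − 8769² = 2836512.
α = ((-15938)·50817 − 8769·(-92642))/2836512 = 2843/3283; β = (1569·(-92642) − 8769·(-15938))/2836512 = -19427/9849.

α = 0.8660, β = -1.9725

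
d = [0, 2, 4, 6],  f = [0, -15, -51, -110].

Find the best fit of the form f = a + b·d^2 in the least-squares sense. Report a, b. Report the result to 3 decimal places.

Sums needed: Σ1 = 4, Σd^2 = 56, Σd^2·d^2 = 1568.
And Σf = -176, Σd^2·f = -4836.
det = 4·1568 − 56² = 3136.
a = ((-176)·1568 − 56·(-4836))/3136 = -23/14; b = (4·(-4836) − 56·(-176))/3136 = -593/196.

a = -1.643, b = -3.026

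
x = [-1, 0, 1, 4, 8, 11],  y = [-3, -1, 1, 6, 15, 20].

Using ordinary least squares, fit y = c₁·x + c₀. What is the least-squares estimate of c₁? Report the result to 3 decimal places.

The normal equations are: 203·c₁ + 23·c₀ = 368;  23·c₁ + 6·c₀ = 38.
(Σx·x = 203, Σx = 23, Σ1 = 6, Σx·y = 368, Σy = 38.)
Eliminating c₀: 6·(row 1) − 23·(row 2) gives 689·c₁ = 6·368 − 23·38 = 1334, so c₁ = 1334/689.
Then c₀ = (38 − 23·(1334/689))/6 = -750/689.

c₁ = 1.936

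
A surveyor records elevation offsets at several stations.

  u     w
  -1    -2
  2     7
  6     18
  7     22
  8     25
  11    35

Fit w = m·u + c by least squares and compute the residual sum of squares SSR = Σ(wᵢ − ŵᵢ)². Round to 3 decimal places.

SSR = 1.733

The normal equations are: 275·m + 33·c = 863;  33·m + 6·c = 105.
Δ = 275·6 − 33² = 561.
m = (863·6 − 33·105)/561 = 571/187; c = (275·105 − 33·863)/561 = 12/17.
Residuals: 65/187, 35/187, -192/187, -15/187, -25/187, 12/17; SSR = 324/187.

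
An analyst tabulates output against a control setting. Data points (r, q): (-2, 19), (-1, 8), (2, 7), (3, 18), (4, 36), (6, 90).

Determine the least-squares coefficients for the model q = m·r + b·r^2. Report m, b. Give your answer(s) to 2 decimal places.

m = -3.28, b = 3.06

Normal-equation sums: Σr·r = 70, Σr·r^2 = 306, Σr^2·r^2 = 1666.
Moment sums: Σr·q = 706, Σr^2·q = 4090.
MᵀM·[m, b]ᵀ = Mᵀq becomes [[70, 306]; [306, 1666]]·[m, b]ᵀ = [706, 4090]ᵀ.
Eliminating b: 1666·(row 1) − 306·(row 2) gives 22984·m = 1666·706 − 306·4090 = -75344, so m = -554/169.
Then b = (4090 − 306·(-554/169))/1666 = 8783/2873.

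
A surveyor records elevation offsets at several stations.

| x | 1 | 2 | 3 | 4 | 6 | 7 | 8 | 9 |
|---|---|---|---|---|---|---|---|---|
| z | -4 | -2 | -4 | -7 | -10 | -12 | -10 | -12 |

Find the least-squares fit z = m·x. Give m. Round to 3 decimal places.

Normal-equation sums: Σx·x = 260.
For Aᵀz: Σx·z = -380.
So AᵀA·[m]ᵀ = Aᵀz: [[260]]·[m]ᵀ = [-380]ᵀ.
Hence m = -380 / 260 ≈ -1.46154.

m = -1.462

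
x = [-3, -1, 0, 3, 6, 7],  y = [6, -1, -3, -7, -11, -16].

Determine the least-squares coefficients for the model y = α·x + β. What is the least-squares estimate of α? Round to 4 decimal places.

Sums needed: Σx·x = 104, Σx = 12, Σ1 = 6.
For Aᵀy: Σx·y = -216, Σy = -32.
Eliminating β: 6·(row 1) − 12·(row 2) gives 480·α = 6·(-216) − 12·(-32) = -912, so α = -19/10.
Then β = ((-32) − 12·(-19/10))/6 = -23/15.

α = -1.9000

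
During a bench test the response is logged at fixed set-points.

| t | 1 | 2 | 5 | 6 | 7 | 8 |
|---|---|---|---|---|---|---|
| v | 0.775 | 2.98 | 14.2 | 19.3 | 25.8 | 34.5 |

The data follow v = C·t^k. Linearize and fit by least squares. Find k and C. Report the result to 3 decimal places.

k = 1.792, C = 0.804

Taking logs, ln v = k·ln t + ln C, so regress ln v on ln t.
Σln t = 8.1197, Σ(ln t)² = 14.3918, Σln v = 13.2417, Σln t·ln v = 24.0190.
Normal system: [[14.3918, 8.1197]; [8.1197, 6]]·[k, ln C]ᵀ = [24.0190, 13.2417]ᵀ.
Δ = 14.3918·6 − (8.1197)² = 20.4213; k = (24.0190·6 − 8.1197·13.2417)/20.4213 = 1.79203, ln C = (14.3918·13.2417 − 8.1197·24.0190)/20.4213 = -0.21817, so C = exp(-0.21817) = 0.80398.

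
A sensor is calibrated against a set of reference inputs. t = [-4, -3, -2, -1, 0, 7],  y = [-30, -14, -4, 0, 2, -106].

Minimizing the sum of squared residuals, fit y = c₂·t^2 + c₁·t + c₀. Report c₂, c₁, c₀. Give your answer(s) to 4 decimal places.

Sums needed: Σt^2·t^2 = 2755, Σt^2·t = 243, Σt^2 = 79, Σt·t = 79, Σt = -3, Σ1 = 6.
Right-hand side: Σt^2·y = -5816, Σt·y = -572, Σy = -152.
XᵀX·[c₂, c₁, c₀]ᵀ = Xᵀy becomes [[2755, 243, 79]; [243, 79, -3]; [79, -3, 6]]·[c₂, c₁, c₀]ᵀ = [-5816, -572, -152]ᵀ.
Inverting the 3×3 Gram matrix, [c₂, c₁, c₀]ᵀ = [-33773/15928, -50353/79640, 90333/39820]ᵀ.

c₂ = -2.1204, c₁ = -0.6323, c₀ = 2.2685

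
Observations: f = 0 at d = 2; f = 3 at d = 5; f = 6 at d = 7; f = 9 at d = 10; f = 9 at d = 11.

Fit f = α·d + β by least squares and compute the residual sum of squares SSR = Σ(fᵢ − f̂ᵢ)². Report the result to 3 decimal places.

SSR = 1.033

From the data, Σd·d = 299, Σd = 35, Σ1 = 5.
And Σd·f = 246, Σf = 27.
So XᵀX·[α, β]ᵀ = Xᵀf: [[299, 35]; [35, 5]]·[α, β]ᵀ = [246, 27]ᵀ.
Determinant 299·5 − 35² = 270.
α = (246·5 − 35·27)/270 = 19/18; β = (299·27 − 35·246)/270 = -179/90.
Residuals: -11/90, -13/45, 3/5, 13/30, -28/45; SSR = 31/30.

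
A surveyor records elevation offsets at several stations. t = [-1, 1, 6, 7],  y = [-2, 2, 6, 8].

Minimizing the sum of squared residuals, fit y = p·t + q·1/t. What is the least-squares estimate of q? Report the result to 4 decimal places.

q = 0.9275

Forming MᵀM = [[87, 4]; [4, 3613/1764]] and Mᵀy = [96, 43/7]ᵀ gives MᵀM·[p, q]ᵀ = Mᵀy.
det = 87·(3613/1764) − 4² = 95369/588.
p = (96·(3613/1764) − 4·(43/7))/(95369/588) = 101168/95369; q = (87·(43/7) − 4·96)/(95369/588) = 88452/95369.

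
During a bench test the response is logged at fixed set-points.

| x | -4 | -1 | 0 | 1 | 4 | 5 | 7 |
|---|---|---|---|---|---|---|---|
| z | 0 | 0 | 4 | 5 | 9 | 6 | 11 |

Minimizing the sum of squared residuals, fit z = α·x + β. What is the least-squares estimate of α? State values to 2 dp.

Sums needed: Σx·x = 108, Σx = 12, Σ1 = 7.
And Σx·z = 148, Σz = 35.
det = 108·7 − 12² = 612.
α = (148·7 − 12·35)/612 = 154/153; β = (108·35 − 12·148)/612 = 167/51.

α = 1.01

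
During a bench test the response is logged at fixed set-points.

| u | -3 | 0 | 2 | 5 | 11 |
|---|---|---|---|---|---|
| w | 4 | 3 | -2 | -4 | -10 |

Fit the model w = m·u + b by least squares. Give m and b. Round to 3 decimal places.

m = -1.044, b = 1.332

Compute the Gram sums: Σu·u = 159, Σu = 15, Σ1 = 5.
For Xᵀw: Σu·w = -146, Σw = -9.
So XᵀX·[m, b]ᵀ = Xᵀw: [[159, 15]; [15, 5]]·[m, b]ᵀ = [-146, -9]ᵀ.
Determinant 159·5 − 15² = 570.
m = ((-146)·5 − 15·(-9))/570 = -119/114; b = (159·(-9) − 15·(-146))/570 = 253/190.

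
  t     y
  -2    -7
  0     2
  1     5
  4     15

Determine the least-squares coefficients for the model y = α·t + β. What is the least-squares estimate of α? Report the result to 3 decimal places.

Sums needed: Σt·t = 21, Σt = 3, Σ1 = 4.
For Aᵀy: Σt·y = 79, Σy = 15.
Normal equations: [[21, 3]; [3, 4]]·[α, β]ᵀ = [79, 15]ᵀ.
Eliminating β: 4·(row 1) − 3·(row 2) gives 75·α = 4·79 − 3·15 = 271, so α = 271/75.
Then β = (15 − 3·(271/75))/4 = 26/25.

α = 3.613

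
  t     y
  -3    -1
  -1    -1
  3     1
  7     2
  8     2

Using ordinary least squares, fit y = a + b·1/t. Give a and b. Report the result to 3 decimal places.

a = 0.936, b = 2.295

The normal equations are: 5·a + (-41/56)·b = 3;  (-41/56)·a + (35513/28224)·b = 185/84.
Determinant 5·(35513/28224) − (-41/56)² = 40609/7056.
a = (3·(35513/28224) − (-41/56)·(185/84))/(40609/7056) = 152049/162436; b = (5·(185/84) − (-41/56)·3)/(40609/7056) = 93198/40609.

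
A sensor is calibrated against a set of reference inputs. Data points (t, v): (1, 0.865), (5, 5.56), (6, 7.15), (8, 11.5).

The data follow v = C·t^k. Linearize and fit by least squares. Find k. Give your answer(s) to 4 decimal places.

Taking logs, ln v = k·ln t + ln C, so regress ln v on ln t.
XᵀX = [[10.1248, 5.4806]; [5.4806, 4]], rhs = [11.3645, 5.9800]ᵀ  (here Σln t = 5.4806, Σ(ln t)² = 10.1248, Σln v = 5.9800, Σln t·ln v = 11.3645).
Slope k = (n·Σln t·ln v − Σln t·Σln v)/(n·Σ(ln t)² − (Σln t)²) = (4·11.3645 − 5.4806·5.9800)/10.4617 = 1.21237; ln C = (Σln v − k·Σln t)/n = -0.16614.

k = 1.2124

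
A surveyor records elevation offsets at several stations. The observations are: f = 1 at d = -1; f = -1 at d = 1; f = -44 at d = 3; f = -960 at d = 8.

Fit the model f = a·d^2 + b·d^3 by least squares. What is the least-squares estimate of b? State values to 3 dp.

Setting ∂/∂a … = 0 gives: 4179·a + 33011·b = -61836;  33011·a + 262875·b = -492710.
(Σd^2·d^2 = 4179, Σd^2·d^3 = 33011, Σd^3·d^3 = 262875, Σd^2·f = -61836, Σd^3·f = -492710.)
Determinant 4179·262875 − 33011² = 8828504.
a = ((-61836)·262875 − 33011·(-492710))/8828504 = 4855655/4414252; b = (4179·(-492710) − 33011·(-61836))/8828504 = -8883447/4414252.

b = -2.012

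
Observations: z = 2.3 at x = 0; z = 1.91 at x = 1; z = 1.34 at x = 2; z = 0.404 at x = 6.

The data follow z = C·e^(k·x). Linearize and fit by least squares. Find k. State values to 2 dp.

With ln zᵢ as the transformed response and xᵢ as the regressor:
Sums: Σx = 9.0000, Σ(x)² = 41.0000, Σln z = 0.8663, Σx·ln z = -4.2056.
Normal system: [[41.0000, 9.0000]; [9.0000, 4]]·[k, ln C]ᵀ = [-4.2056, 0.8663]ᵀ.
Δ = 41.0000·4 − (9.0000)² = 83.0000; k = (-4.2056·4 − 9.0000·0.8663)/83.0000 = -0.29662, ln C = (41.0000·0.8663 − 9.0000·-4.2056)/83.0000 = 0.88398.

k = -0.30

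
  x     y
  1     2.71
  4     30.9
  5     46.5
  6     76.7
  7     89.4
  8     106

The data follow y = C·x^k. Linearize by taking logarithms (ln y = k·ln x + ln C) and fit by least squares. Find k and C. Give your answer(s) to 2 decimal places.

Let Y = ln y. Fitting Y = k·ln x + ln C by least squares:
Σln x = 8.8128, Σ(ln x)² = 15.8331, Σln y = 21.7636, Σln x·ln y = 37.1520.
Equations: 15.8331·k + 8.8128·ln C = 37.1520;  8.8128·k + 6·ln C = 21.7636.
Δ = 15.8331·6 − (8.8128)² = 17.3327; k = (37.1520·6 − 8.8128·21.7636)/17.3327 = 1.79503, ln C = (15.8331·21.7636 − 8.8128·37.1520)/17.3327 = 0.99071, so C = exp(0.99071) = 2.69315.

k = 1.80, C = 2.69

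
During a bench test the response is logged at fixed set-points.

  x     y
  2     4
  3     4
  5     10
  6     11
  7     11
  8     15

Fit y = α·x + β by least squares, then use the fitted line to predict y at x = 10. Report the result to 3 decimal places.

ŷ = 17.963

With design matrix A, AᵀA = [[187, 31]; [31, 6]] and Aᵀy = [333, 55]ᵀ.
Eliminating β: 6·(row 1) − 31·(row 2) gives 161·α = 6·333 − 31·55 = 293, so α = 293/161.
Then β = (55 − 31·(293/161))/6 = -38/161.
At x = 10: ŷ = (293/161)·(10) + (-38/161)·(1) = 2892/161.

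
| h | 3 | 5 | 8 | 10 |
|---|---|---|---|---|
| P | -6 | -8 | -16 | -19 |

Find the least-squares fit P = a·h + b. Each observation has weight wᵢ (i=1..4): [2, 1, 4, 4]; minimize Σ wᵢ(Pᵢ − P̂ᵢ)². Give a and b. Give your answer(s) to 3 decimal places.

a = -1.935, b = 0.055

Setting ∂/∂a … = 0 gives: 699·a + 83·b = -1348;  83·a + 11·b = -160.
Eliminating b: 11·(row 1) − 83·(row 2) gives 800·a = 11·(-1348) − 83·(-160) = -1548, so a = -387/200.
Then b = ((-160) − 83·(-387/200))/11 = 11/200.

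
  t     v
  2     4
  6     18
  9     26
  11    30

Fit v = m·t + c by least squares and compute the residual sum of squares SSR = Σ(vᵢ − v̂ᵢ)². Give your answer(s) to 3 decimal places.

SSR = 4.652

From the data, Σt·t = 242, Σt = 28, Σ1 = 4.
Moment sums: Σt·v = 680, Σv = 78.
Eliminating c: 4·(row 1) − 28·(row 2) gives 184·m = 4·680 − 28·78 = 536, so m = 67/23.
Then c = (78 − 28·(67/23))/4 = -41/46.
Residuals: -43/46, 65/46, 31/46, -53/46; SSR = 107/23.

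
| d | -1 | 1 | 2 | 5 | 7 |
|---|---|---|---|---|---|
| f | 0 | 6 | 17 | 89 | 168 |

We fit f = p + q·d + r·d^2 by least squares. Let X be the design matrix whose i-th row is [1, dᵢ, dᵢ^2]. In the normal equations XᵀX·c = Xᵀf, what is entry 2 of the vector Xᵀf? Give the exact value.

Entry 2 ↔ basis d, so (Xᵀf)_{2} = Σᵢ (d)·fᵢ = (-1)·(0) + (1)·(6) + (2)·(17) + (5)·(89) + (7)·(168) = 1661.

1661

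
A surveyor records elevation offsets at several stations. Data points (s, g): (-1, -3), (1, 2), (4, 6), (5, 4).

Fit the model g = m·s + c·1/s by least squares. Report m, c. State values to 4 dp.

m = 0.9921, c = 1.5845

From the data, Σs·s = 43, Σs·1/s = 4, Σ1/s·1/s = 841/400.
Moment sums: Σs·g = 49, Σ1/s·g = 73/10.
So AᵀA·[m, c]ᵀ = Aᵀg: [[43, 4]; [4, 841/400]]·[m, c]ᵀ = [49, 73/10]ᵀ.
Determinant 43·(841/400) − 4² = 29763/400.
m = (49·(841/400) − 4·(73/10))/(29763/400) = 3281/3307; c = (43·(73/10) − 4·49)/(29763/400) = 5240/3307.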